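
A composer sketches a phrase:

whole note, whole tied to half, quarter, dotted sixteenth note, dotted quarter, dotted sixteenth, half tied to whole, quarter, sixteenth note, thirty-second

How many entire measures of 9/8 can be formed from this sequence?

4

One bar of 9/8 = 36 thirty-second notes.
Each duration in thirty-second notes: whole note = 32; whole tied to half (whole + half) = 48; quarter = 8; dotted sixteenth note = 3; dotted quarter = 12; dotted sixteenth = 3; half tied to whole (half + whole) = 48; quarter = 8; sixteenth note = 2; thirty-second = 1.
Altogether 32 + 48 + 8 + 3 + 12 + 3 + 48 + 8 + 2 + 1 = 165.
165 ÷ 36 = 4 complete bars with 21 left over.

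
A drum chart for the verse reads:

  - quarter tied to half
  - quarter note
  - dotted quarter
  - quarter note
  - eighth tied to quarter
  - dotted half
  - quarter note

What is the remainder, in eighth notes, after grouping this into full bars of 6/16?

One bar of 6/16 = 3 eighth notes.
In eighth notes: quarter tied to half (quarter + half) = 6; quarter note = 2; dotted quarter = 3; quarter note = 2; eighth tied to quarter (eighth + quarter) = 3; dotted half = 6; quarter note = 2.
Total: 6 + 2 + 3 + 2 + 3 + 6 + 2 = 24.
24 ÷ 3 = 8 complete bars with 0 eighth notes remaining.

0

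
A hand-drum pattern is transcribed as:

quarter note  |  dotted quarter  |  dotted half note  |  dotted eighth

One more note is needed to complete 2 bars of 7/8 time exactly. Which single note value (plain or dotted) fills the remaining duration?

dotted eighth note

2 bars of 7/8 = 28 sixteenth notes.
Express everything in sixteenth notes: quarter note = 4; dotted quarter = 6; dotted half note = 12; dotted eighth = 3.
Altogether 4 + 6 + 12 + 3 = 25.
Remaining: 28 − 25 = 3 sixteenth notes, which is a dotted eighth note.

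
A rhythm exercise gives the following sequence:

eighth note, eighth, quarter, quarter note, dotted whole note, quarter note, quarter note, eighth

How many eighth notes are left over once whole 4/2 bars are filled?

7

One bar of 4/2 = 16 eighth notes.
Working in eighth notes: eighth note = 1; eighth = 1; quarter = 2; quarter note = 2; dotted whole note = 12; quarter note = 2; quarter note = 2; eighth = 1.
Adding: 1 + 1 + 2 + 2 + 12 + 2 + 2 + 1 = 23.
23 ÷ 16 = 1 complete bar with 7 eighth notes remaining.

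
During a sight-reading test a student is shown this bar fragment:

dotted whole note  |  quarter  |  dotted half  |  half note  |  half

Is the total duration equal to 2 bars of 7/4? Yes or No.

Yes

One bar of 7/4 = 7 quarter notes, so 2 bars = 14.
Convert each value to quarter notes: dotted whole note = 6; quarter = 1; dotted half = 3; half note = 2; half = 2.
Total: 6 + 1 + 3 + 2 + 2 = 14.
14 equals 14, so the answer is Yes.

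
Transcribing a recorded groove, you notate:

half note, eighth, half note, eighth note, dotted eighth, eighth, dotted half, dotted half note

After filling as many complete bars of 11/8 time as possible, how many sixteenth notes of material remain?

5

One bar of 11/8 = 22 sixteenth notes.
Convert each value to sixteenth notes: half note = 8; eighth = 2; half note = 8; eighth note = 2; dotted eighth = 3; eighth = 2; dotted half = 12; dotted half note = 12.
Altogether 8 + 2 + 8 + 2 + 3 + 2 + 12 + 12 = 49.
49 ÷ 22 = 2 complete bars with 5 sixteenth notes remaining.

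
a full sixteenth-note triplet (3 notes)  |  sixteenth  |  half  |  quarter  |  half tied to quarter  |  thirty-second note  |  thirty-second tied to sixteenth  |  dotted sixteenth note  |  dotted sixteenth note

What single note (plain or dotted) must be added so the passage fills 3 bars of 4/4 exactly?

3 bars of 4/4 = 96 thirty-second notes.
Each duration in thirty-second notes: a full sixteenth-note triplet (3 notes) (three triplet sixteenths span one eighth) = 4; sixteenth = 2; half = 16; quarter = 8; half tied to quarter (half + quarter) = 24; thirty-second note = 1; thirty-second tied to sixteenth (thirty-second + sixteenth) = 3; dotted sixteenth note = 3; dotted sixteenth note = 3.
Total: 4 + 2 + 16 + 8 + 24 + 1 + 3 + 3 + 3 = 64.
Remaining: 96 − 64 = 32 thirty-second notes, which is a whole note.

whole note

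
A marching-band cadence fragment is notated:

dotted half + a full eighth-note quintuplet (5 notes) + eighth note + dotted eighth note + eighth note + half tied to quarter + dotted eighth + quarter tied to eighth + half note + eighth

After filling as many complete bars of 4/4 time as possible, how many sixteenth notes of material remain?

10

One bar of 4/4 = 16 sixteenth notes.
Working in sixteenth notes: dotted half = 12; a full eighth-note quintuplet (5 notes) (five quintuplet eighths span one half) = 8; eighth note = 2; dotted eighth note = 3; eighth note = 2; half tied to quarter (half + quarter) = 12; dotted eighth = 3; quarter tied to eighth (quarter + eighth) = 6; half note = 8; eighth = 2.
Total: 12 + 8 + 2 + 3 + 2 + 12 + 3 + 6 + 8 + 2 = 58.
58 ÷ 16 = 3 complete bars with 10 sixteenth notes remaining.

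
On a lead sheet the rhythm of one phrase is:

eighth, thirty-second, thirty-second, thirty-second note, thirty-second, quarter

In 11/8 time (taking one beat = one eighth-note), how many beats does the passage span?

One eighth-note beat = 4 thirty-second notes.
Convert each value to thirty-second notes: eighth = 4; thirty-second = 1; thirty-second = 1; thirty-second note = 1; thirty-second = 1; quarter = 8.
Total: 4 + 1 + 1 + 1 + 1 + 8 = 16.
16 ÷ 4 = 4 beats.

4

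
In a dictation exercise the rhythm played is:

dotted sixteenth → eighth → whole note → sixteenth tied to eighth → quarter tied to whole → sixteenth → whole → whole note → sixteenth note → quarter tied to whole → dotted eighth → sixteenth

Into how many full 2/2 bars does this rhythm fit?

6

One bar of 2/2 = 32 thirty-second notes.
Express everything in thirty-second notes: dotted sixteenth = 3; eighth = 4; whole note = 32; sixteenth tied to eighth (sixteenth + eighth) = 6; quarter tied to whole (quarter + whole) = 40; sixteenth = 2; whole = 32; whole note = 32; sixteenth note = 2; quarter tied to whole (quarter + whole) = 40; dotted eighth = 6; sixteenth = 2.
Sum: 3 + 4 + 32 + 6 + 40 + 2 + 32 + 32 + 2 + 40 + 6 + 2 = 201.
201 ÷ 32 = 6 complete bars with 9 left over.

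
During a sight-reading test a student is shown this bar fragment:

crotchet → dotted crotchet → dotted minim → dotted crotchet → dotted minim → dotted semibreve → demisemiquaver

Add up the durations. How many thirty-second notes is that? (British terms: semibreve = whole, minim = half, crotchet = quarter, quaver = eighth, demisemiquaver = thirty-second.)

In thirty-second notes: crotchet = 8; dotted crotchet = 12; dotted minim = 24; dotted crotchet = 12; dotted minim = 24; dotted semibreve = 48; demisemiquaver = 1.
Altogether 8 + 12 + 24 + 12 + 24 + 48 + 1 = 129 thirty-second notes.

129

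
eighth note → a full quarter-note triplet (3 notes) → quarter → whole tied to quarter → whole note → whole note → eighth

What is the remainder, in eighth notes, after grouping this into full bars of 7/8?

One bar of 7/8 = 7 eighth notes.
Each duration in eighth notes: eighth note = 1; a full quarter-note triplet (3 notes) (three triplet quarters span one half) = 4; quarter = 2; whole tied to quarter (whole + quarter) = 10; whole note = 8; whole note = 8; eighth = 1.
Total: 1 + 4 + 2 + 10 + 8 + 8 + 1 = 34.
34 ÷ 7 = 4 complete bars with 6 eighth notes remaining.

6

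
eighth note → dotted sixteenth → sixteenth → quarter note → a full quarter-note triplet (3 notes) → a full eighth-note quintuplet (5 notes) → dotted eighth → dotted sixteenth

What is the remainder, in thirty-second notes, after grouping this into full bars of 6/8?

One bar of 6/8 = 24 thirty-second notes.
Convert each value to thirty-second notes: eighth note = 4; dotted sixteenth = 3; sixteenth = 2; quarter note = 8; a full quarter-note triplet (3 notes) (three triplet quarters span one half) = 16; a full eighth-note quintuplet (5 notes) (five quintuplet eighths span one half) = 16; dotted eighth = 6; dotted sixteenth = 3.
Adding: 4 + 3 + 2 + 8 + 16 + 16 + 6 + 3 = 58.
58 ÷ 24 = 2 complete bars with 10 thirty-second notes remaining.

10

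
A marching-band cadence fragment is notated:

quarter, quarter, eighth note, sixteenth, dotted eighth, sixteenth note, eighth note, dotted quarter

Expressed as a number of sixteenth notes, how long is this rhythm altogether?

Express everything in sixteenth notes: quarter = 4; quarter = 4; eighth note = 2; sixteenth = 1; dotted eighth = 3; sixteenth note = 1; eighth note = 2; dotted quarter = 6.
Adding: 4 + 4 + 2 + 1 + 3 + 1 + 2 + 6 = 23 sixteenth notes.

23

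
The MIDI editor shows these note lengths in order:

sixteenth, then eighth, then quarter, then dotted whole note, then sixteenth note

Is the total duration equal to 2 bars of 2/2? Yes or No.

Yes

One bar of 2/2 = 16 sixteenth notes, so 2 bars = 32.
Express everything in sixteenth notes: sixteenth = 1; eighth = 2; quarter = 4; dotted whole note = 24; sixteenth note = 1.
Adding: 1 + 2 + 4 + 24 + 1 = 32.
32 equals 32, so the answer is Yes.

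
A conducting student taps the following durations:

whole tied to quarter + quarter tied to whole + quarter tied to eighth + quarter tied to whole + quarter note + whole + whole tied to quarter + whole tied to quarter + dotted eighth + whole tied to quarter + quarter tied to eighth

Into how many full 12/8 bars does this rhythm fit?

One bar of 12/8 = 24 sixteenth notes.
Convert each value to sixteenth notes: whole tied to quarter (whole + quarter) = 20; quarter tied to whole (quarter + whole) = 20; quarter tied to eighth (quarter + eighth) = 6; quarter tied to whole (quarter + whole) = 20; quarter note = 4; whole = 16; whole tied to quarter (whole + quarter) = 20; whole tied to quarter (whole + quarter) = 20; dotted eighth = 3; whole tied to quarter (whole + quarter) = 20; quarter tied to eighth (quarter + eighth) = 6.
Total: 20 + 20 + 6 + 20 + 4 + 16 + 20 + 20 + 3 + 20 + 6 = 155.
155 ÷ 24 = 6 complete bars with 11 left over.

6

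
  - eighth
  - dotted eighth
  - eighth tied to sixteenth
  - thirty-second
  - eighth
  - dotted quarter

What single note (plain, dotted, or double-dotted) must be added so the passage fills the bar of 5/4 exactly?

The bar of 5/4 = 40 thirty-second notes.
Convert each value to thirty-second notes: eighth = 4; dotted eighth = 6; eighth tied to sixteenth (eighth + sixteenth) = 6; thirty-second = 1; eighth = 4; dotted quarter = 12.
Adding: 4 + 6 + 6 + 1 + 4 + 12 = 33.
Remaining: 40 − 33 = 7 thirty-second notes, which is a double-dotted eighth note.

double-dotted eighth note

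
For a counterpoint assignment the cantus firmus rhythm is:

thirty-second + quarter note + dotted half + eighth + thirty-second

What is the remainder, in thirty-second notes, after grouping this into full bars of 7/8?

One bar of 7/8 = 28 thirty-second notes.
In thirty-second notes: thirty-second = 1; quarter note = 8; dotted half = 24; eighth = 4; thirty-second = 1.
Total: 1 + 8 + 24 + 4 + 1 = 38.
38 ÷ 28 = 1 complete bar with 10 thirty-second notes remaining.

10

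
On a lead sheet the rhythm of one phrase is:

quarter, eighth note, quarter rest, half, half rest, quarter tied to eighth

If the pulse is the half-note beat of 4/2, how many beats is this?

One half-note beat = 4 eighth notes.
Convert each value to eighth notes: quarter = 2; eighth note = 1; quarter rest = 2; half = 4; half rest = 4; quarter tied to eighth (quarter + eighth) = 3.
Sum: 2 + 1 + 2 + 4 + 4 + 3 = 16.
16 ÷ 4 = 4 beats.

4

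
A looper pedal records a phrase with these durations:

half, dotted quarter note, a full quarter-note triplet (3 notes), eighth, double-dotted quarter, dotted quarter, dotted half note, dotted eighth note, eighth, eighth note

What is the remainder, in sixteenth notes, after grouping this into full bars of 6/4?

One bar of 6/4 = 24 sixteenth notes.
Working in sixteenth notes: half = 8; dotted quarter note = 6; a full quarter-note triplet (3 notes) (three triplet quarters span one half) = 8; eighth = 2; double-dotted quarter = 7; dotted quarter = 6; dotted half note = 12; dotted eighth note = 3; eighth = 2; eighth note = 2.
Adding: 8 + 6 + 8 + 2 + 7 + 6 + 12 + 3 + 2 + 2 = 56.
56 ÷ 24 = 2 complete bars with 8 sixteenth notes remaining.

8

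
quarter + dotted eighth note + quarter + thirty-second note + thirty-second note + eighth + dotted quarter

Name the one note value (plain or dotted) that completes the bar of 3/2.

quarter note

The bar of 3/2 = 48 thirty-second notes.
Convert each value to thirty-second notes: quarter = 8; dotted eighth note = 6; quarter = 8; thirty-second note = 1; thirty-second note = 1; eighth = 4; dotted quarter = 12.
Adding: 8 + 6 + 8 + 1 + 1 + 4 + 12 = 40.
Remaining: 48 − 40 = 8 thirty-second notes, which is a quarter note.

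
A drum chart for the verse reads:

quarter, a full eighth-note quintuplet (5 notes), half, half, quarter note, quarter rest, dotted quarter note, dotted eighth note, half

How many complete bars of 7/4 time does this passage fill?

One bar of 7/4 = 28 sixteenth notes.
Each duration in sixteenth notes: quarter = 4; a full eighth-note quintuplet (5 notes) (five quintuplet eighths span one half) = 8; half = 8; half = 8; quarter note = 4; quarter rest = 4; dotted quarter note = 6; dotted eighth note = 3; half = 8.
Total: 4 + 8 + 8 + 8 + 4 + 4 + 6 + 3 + 8 = 53.
53 ÷ 28 = 1 complete bar with 25 left over.

1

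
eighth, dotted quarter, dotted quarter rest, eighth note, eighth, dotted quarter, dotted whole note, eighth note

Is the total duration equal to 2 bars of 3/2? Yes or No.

No

One bar of 3/2 = 12 eighth notes, so 2 bars = 24.
Convert each value to eighth notes: eighth = 1; dotted quarter = 3; dotted quarter rest = 3; eighth note = 1; eighth = 1; dotted quarter = 3; dotted whole note = 12; eighth note = 1.
Sum: 1 + 3 + 3 + 1 + 1 + 3 + 12 + 1 = 25.
25 exceeds 24, so the answer is No.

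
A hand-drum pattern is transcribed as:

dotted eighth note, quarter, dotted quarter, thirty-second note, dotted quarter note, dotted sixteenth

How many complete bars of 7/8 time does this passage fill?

One bar of 7/8 = 28 thirty-second notes.
Convert each value to thirty-second notes: dotted eighth note = 6; quarter = 8; dotted quarter = 12; thirty-second note = 1; dotted quarter note = 12; dotted sixteenth = 3.
Total: 6 + 8 + 12 + 1 + 12 + 3 = 42.
42 ÷ 28 = 1 complete bar with 14 left over.

1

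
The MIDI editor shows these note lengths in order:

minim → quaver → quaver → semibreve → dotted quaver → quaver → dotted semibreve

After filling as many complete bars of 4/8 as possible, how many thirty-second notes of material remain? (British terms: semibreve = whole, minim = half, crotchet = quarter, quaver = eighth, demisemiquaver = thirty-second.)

One bar of 4/8 = 8 sixteenth notes.
Working in sixteenth notes: minim = 8; quaver = 2; quaver = 2; semibreve = 16; dotted quaver = 3; quaver = 2; dotted semibreve = 24.
Sum: 8 + 2 + 2 + 16 + 3 + 2 + 24 = 57.
57 ÷ 8 = 7 complete bars with 1 sixteenth note remaining = 2 thirty-second notes.

2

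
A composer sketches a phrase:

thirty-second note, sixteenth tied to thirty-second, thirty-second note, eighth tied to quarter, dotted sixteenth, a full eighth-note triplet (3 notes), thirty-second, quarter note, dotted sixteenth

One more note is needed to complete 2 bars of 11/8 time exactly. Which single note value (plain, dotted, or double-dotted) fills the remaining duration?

2 bars of 11/8 = 88 thirty-second notes.
Working in thirty-second notes: thirty-second note = 1; sixteenth tied to thirty-second (sixteenth + thirty-second) = 3; thirty-second note = 1; eighth tied to quarter (eighth + quarter) = 12; dotted sixteenth = 3; a full eighth-note triplet (3 notes) (three triplet eighths span one quarter) = 8; thirty-second = 1; quarter note = 8; dotted sixteenth = 3.
Altogether 1 + 3 + 1 + 12 + 3 + 8 + 1 + 8 + 3 = 40.
Remaining: 88 − 40 = 48 thirty-second notes, which is a dotted whole note.

dotted whole note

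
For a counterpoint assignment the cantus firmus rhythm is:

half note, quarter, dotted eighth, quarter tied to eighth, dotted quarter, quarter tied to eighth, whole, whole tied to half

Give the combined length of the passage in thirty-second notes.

146

Working in thirty-second notes: half note = 16; quarter = 8; dotted eighth = 6; quarter tied to eighth (quarter + eighth) = 12; dotted quarter = 12; quarter tied to eighth (quarter + eighth) = 12; whole = 32; whole tied to half (whole + half) = 48.
Total: 16 + 8 + 6 + 12 + 12 + 12 + 32 + 48 = 146 thirty-second notes.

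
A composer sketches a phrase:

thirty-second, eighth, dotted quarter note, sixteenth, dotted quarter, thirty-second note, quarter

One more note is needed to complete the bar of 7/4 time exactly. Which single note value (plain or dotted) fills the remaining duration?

half note

The bar of 7/4 = 56 thirty-second notes.
In thirty-second notes: thirty-second = 1; eighth = 4; dotted quarter note = 12; sixteenth = 2; dotted quarter = 12; thirty-second note = 1; quarter = 8.
Altogether 1 + 4 + 12 + 2 + 12 + 1 + 8 = 40.
Remaining: 56 − 40 = 16 thirty-second notes, which is a half note.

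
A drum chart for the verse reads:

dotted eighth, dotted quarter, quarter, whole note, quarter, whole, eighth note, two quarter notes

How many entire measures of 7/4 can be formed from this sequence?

One bar of 7/4 = 28 sixteenth notes.
Convert each value to sixteenth notes: dotted eighth = 3; dotted quarter = 6; quarter = 4; whole note = 16; quarter = 4; whole = 16; eighth note = 2; quarter note = 4; quarter note = 4.
Altogether 3 + 6 + 4 + 16 + 4 + 16 + 2 + 4 + 4 = 59.
59 ÷ 28 = 2 complete bars with 3 left over.

2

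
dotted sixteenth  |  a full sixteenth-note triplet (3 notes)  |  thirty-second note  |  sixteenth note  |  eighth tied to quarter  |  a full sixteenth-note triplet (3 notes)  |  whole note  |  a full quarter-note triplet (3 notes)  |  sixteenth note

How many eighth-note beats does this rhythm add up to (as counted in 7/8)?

19

One eighth-note beat = 4 thirty-second notes.
In thirty-second notes: dotted sixteenth = 3; a full sixteenth-note triplet (3 notes) (three triplet sixteenths span one eighth) = 4; thirty-second note = 1; sixteenth note = 2; eighth tied to quarter (eighth + quarter) = 12; a full sixteenth-note triplet (3 notes) (three triplet sixteenths span one eighth) = 4; whole note = 32; a full quarter-note triplet (3 notes) (three triplet quarters span one half) = 16; sixteenth note = 2.
Altogether 3 + 4 + 1 + 2 + 12 + 4 + 32 + 16 + 2 = 76.
76 ÷ 4 = 19 beats.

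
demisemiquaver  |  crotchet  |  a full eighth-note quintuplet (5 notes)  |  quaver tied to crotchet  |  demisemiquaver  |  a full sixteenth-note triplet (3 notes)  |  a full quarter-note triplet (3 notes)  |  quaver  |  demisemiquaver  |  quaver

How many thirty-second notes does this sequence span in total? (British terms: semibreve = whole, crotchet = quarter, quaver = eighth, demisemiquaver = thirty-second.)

67

In thirty-second notes: demisemiquaver = 1; crotchet = 8; a full eighth-note quintuplet (5 notes) (five quintuplet eighths span one half) = 16; quaver tied to crotchet (quaver + crotchet) = 12; demisemiquaver = 1; a full sixteenth-note triplet (3 notes) (three triplet sixteenths span one eighth) = 4; a full quarter-note triplet (3 notes) (three triplet quarters span one half) = 16; quaver = 4; demisemiquaver = 1; quaver = 4.
Total: 1 + 8 + 16 + 12 + 1 + 4 + 16 + 4 + 1 + 4 = 67 thirty-second notes.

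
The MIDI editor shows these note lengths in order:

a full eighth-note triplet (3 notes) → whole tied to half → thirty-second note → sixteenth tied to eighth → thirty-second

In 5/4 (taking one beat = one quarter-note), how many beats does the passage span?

8

One quarter-note beat = 8 thirty-second notes.
Convert each value to thirty-second notes: a full eighth-note triplet (3 notes) (three triplet eighths span one quarter) = 8; whole tied to half (whole + half) = 48; thirty-second note = 1; sixteenth tied to eighth (sixteenth + eighth) = 6; thirty-second = 1.
Total: 8 + 48 + 1 + 6 + 1 = 64.
64 ÷ 8 = 8 beats.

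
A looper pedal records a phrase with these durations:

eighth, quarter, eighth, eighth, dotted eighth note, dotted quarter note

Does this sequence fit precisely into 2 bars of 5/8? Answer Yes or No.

No

One bar of 5/8 = 10 sixteenth notes, so 2 bars = 20.
Working in sixteenth notes: eighth = 2; quarter = 4; eighth = 2; eighth = 2; dotted eighth note = 3; dotted quarter note = 6.
Altogether 2 + 4 + 2 + 2 + 3 + 6 = 19.
19 falls short of 20, so the answer is No.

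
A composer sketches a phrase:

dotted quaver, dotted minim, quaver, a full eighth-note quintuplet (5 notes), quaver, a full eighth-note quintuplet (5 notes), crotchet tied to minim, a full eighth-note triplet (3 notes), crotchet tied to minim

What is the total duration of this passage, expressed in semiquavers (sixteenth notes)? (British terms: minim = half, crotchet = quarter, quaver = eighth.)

63

Express everything in sixteenth notes: dotted quaver = 3; dotted minim = 12; quaver = 2; a full eighth-note quintuplet (5 notes) (five quintuplet eighths span one half) = 8; quaver = 2; a full eighth-note quintuplet (5 notes) (five quintuplet eighths span one half) = 8; crotchet tied to minim (crotchet + minim) = 12; a full eighth-note triplet (3 notes) (three triplet eighths span one quarter) = 4; crotchet tied to minim (crotchet + minim) = 12.
Sum: 3 + 12 + 2 + 8 + 2 + 8 + 12 + 4 + 12 = 63 sixteenth notes.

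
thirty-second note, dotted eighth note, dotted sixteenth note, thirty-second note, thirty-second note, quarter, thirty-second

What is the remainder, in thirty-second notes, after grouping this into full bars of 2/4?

One bar of 2/4 = 16 thirty-second notes.
Working in thirty-second notes: thirty-second note = 1; dotted eighth note = 6; dotted sixteenth note = 3; thirty-second note = 1; thirty-second note = 1; quarter = 8; thirty-second = 1.
Altogether 1 + 6 + 3 + 1 + 1 + 8 + 1 = 21.
21 ÷ 16 = 1 complete bar with 5 thirty-second notes remaining.

5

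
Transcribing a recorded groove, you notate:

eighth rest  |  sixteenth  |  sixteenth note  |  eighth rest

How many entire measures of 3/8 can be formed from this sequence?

One bar of 3/8 = 6 sixteenth notes.
Each duration in sixteenth notes: eighth rest = 2; sixteenth = 1; sixteenth note = 1; eighth rest = 2.
Adding: 2 + 1 + 1 + 2 = 6.
6 ÷ 6 = 1 complete bar with 0 left over.

1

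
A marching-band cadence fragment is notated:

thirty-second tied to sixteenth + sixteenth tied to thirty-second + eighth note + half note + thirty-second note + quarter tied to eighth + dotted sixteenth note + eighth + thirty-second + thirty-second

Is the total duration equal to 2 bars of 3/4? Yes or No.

Yes

One bar of 3/4 = 24 thirty-second notes, so 2 bars = 48.
Each duration in thirty-second notes: thirty-second tied to sixteenth (thirty-second + sixteenth) = 3; sixteenth tied to thirty-second (sixteenth + thirty-second) = 3; eighth note = 4; half note = 16; thirty-second note = 1; quarter tied to eighth (quarter + eighth) = 12; dotted sixteenth note = 3; eighth = 4; thirty-second = 1; thirty-second = 1.
Altogether 3 + 3 + 4 + 16 + 1 + 12 + 3 + 4 + 1 + 1 = 48.
48 equals 48, so the answer is Yes.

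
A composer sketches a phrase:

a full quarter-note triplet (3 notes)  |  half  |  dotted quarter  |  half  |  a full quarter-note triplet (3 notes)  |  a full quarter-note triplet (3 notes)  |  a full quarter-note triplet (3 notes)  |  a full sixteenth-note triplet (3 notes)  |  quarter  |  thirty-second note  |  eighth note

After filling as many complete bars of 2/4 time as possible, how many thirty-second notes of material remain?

One bar of 2/4 = 16 thirty-second notes.
Working in thirty-second notes: a full quarter-note triplet (3 notes) (three triplet quarters span one half) = 16; half = 16; dotted quarter = 12; half = 16; a full quarter-note triplet (3 notes) (three triplet quarters span one half) = 16; a full quarter-note triplet (3 notes) (three triplet quarters span one half) = 16; a full quarter-note triplet (3 notes) (three triplet quarters span one half) = 16; a full sixteenth-note triplet (3 notes) (three triplet sixteenths span one eighth) = 4; quarter = 8; thirty-second note = 1; eighth note = 4.
Altogether 16 + 16 + 12 + 16 + 16 + 16 + 16 + 4 + 8 + 1 + 4 = 125.
125 ÷ 16 = 7 complete bars with 13 thirty-second notes remaining.

13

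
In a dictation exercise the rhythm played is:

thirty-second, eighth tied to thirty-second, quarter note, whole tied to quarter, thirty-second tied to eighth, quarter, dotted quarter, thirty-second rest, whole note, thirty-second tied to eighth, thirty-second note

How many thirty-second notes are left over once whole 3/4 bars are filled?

22

One bar of 3/4 = 24 thirty-second notes.
Express everything in thirty-second notes: thirty-second = 1; eighth tied to thirty-second (eighth + thirty-second) = 5; quarter note = 8; whole tied to quarter (whole + quarter) = 40; thirty-second tied to eighth (thirty-second + eighth) = 5; quarter = 8; dotted quarter = 12; thirty-second rest = 1; whole note = 32; thirty-second tied to eighth (thirty-second + eighth) = 5; thirty-second note = 1.
Sum: 1 + 5 + 8 + 40 + 5 + 8 + 12 + 1 + 32 + 5 + 1 = 118.
118 ÷ 24 = 4 complete bars with 22 thirty-second notes remaining.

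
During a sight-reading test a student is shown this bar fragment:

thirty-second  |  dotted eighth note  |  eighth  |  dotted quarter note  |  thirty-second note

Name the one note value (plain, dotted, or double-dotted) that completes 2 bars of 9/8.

2 bars of 9/8 = 72 thirty-second notes.
Express everything in thirty-second notes: thirty-second = 1; dotted eighth note = 6; eighth = 4; dotted quarter note = 12; thirty-second note = 1.
Sum: 1 + 6 + 4 + 12 + 1 = 24.
Remaining: 72 − 24 = 48 thirty-second notes, which is a dotted whole note.

dotted whole note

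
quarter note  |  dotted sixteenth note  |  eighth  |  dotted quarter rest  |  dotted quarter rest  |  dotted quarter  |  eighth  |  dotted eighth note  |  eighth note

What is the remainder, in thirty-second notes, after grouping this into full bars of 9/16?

11

One bar of 9/16 = 18 thirty-second notes.
Convert each value to thirty-second notes: quarter note = 8; dotted sixteenth note = 3; eighth = 4; dotted quarter rest = 12; dotted quarter rest = 12; dotted quarter = 12; eighth = 4; dotted eighth note = 6; eighth note = 4.
Total: 8 + 3 + 4 + 12 + 12 + 12 + 4 + 6 + 4 = 65.
65 ÷ 18 = 3 complete bars with 11 thirty-second notes remaining.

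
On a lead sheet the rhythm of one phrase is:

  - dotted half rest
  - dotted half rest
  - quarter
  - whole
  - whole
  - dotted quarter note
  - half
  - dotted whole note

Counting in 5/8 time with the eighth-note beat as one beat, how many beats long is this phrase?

49

One eighth-note beat = 2 sixteenth notes.
In sixteenth notes: dotted half rest = 12; dotted half rest = 12; quarter = 4; whole = 16; whole = 16; dotted quarter note = 6; half = 8; dotted whole note = 24.
Altogether 12 + 12 + 4 + 16 + 16 + 6 + 8 + 24 = 98.
98 ÷ 2 = 49 beats.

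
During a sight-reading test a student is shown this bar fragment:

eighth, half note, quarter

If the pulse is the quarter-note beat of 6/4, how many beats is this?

One quarter-note beat = 2 eighth notes.
In eighth notes: eighth = 1; half note = 4; quarter = 2.
Total: 1 + 4 + 2 = 7.
7 ÷ 2 = 3.5 beats.

3.5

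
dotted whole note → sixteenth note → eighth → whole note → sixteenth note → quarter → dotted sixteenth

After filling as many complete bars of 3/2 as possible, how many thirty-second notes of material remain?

3

One bar of 3/2 = 48 thirty-second notes.
Convert each value to thirty-second notes: dotted whole note = 48; sixteenth note = 2; eighth = 4; whole note = 32; sixteenth note = 2; quarter = 8; dotted sixteenth = 3.
Total: 48 + 2 + 4 + 32 + 2 + 8 + 3 = 99.
99 ÷ 48 = 2 complete bars with 3 thirty-second notes remaining.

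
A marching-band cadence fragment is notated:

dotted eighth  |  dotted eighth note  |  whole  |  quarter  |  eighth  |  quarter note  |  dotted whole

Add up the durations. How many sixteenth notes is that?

56

Convert each value to sixteenth notes: dotted eighth = 3; dotted eighth note = 3; whole = 16; quarter = 4; eighth = 2; quarter note = 4; dotted whole = 24.
Adding: 3 + 3 + 16 + 4 + 2 + 4 + 24 = 56 sixteenth notes.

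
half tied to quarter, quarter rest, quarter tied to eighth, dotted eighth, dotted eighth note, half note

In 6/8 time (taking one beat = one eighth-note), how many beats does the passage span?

18

One eighth-note beat = 2 sixteenth notes.
Working in sixteenth notes: half tied to quarter (half + quarter) = 12; quarter rest = 4; quarter tied to eighth (quarter + eighth) = 6; dotted eighth = 3; dotted eighth note = 3; half note = 8.
Altogether 12 + 4 + 6 + 3 + 3 + 8 = 36.
36 ÷ 2 = 18 beats.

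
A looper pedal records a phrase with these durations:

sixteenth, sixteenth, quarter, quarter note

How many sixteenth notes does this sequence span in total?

10

Convert each value to sixteenth notes: sixteenth = 1; sixteenth = 1; quarter = 4; quarter note = 4.
Total: 1 + 1 + 4 + 4 = 10 sixteenth notes.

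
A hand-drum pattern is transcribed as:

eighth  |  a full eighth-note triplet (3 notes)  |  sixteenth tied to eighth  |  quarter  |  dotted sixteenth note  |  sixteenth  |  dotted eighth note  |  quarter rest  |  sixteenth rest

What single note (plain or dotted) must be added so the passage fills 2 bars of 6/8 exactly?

thirty-second note

2 bars of 6/8 = 48 thirty-second notes.
Each duration in thirty-second notes: eighth = 4; a full eighth-note triplet (3 notes) (three triplet eighths span one quarter) = 8; sixteenth tied to eighth (sixteenth + eighth) = 6; quarter = 8; dotted sixteenth note = 3; sixteenth = 2; dotted eighth note = 6; quarter rest = 8; sixteenth rest = 2.
Adding: 4 + 8 + 6 + 8 + 3 + 2 + 6 + 8 + 2 = 47.
Remaining: 48 − 47 = 1 thirty-second note, which is a thirty-second note.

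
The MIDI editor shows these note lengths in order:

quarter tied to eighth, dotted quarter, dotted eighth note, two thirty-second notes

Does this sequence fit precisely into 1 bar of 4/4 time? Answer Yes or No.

One bar of 4/4 = 32 thirty-second notes.
Express everything in thirty-second notes: quarter tied to eighth (quarter + eighth) = 12; dotted quarter = 12; dotted eighth note = 6; thirty-second note = 1; thirty-second note = 1.
Sum: 12 + 12 + 6 + 1 + 1 = 32.
32 equals 32, so the answer is Yes.

Yes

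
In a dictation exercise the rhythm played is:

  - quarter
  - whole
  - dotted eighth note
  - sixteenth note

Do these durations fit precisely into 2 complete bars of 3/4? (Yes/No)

One bar of 3/4 = 12 sixteenth notes, so 2 bars = 24.
In sixteenth notes: quarter = 4; whole = 16; dotted eighth note = 3; sixteenth note = 1.
Sum: 4 + 16 + 3 + 1 = 24.
24 equals 24, so the answer is Yes.

Yes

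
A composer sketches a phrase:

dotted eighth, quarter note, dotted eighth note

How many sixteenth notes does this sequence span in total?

10

In sixteenth notes: dotted eighth = 3; quarter note = 4; dotted eighth note = 3.
Sum: 3 + 4 + 3 = 10 sixteenth notes.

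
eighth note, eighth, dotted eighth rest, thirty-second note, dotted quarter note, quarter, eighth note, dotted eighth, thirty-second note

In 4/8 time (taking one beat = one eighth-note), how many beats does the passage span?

One eighth-note beat = 4 thirty-second notes.
Each duration in thirty-second notes: eighth note = 4; eighth = 4; dotted eighth rest = 6; thirty-second note = 1; dotted quarter note = 12; quarter = 8; eighth note = 4; dotted eighth = 6; thirty-second note = 1.
Sum: 4 + 4 + 6 + 1 + 12 + 8 + 4 + 6 + 1 = 46.
46 ÷ 4 = 11.5 beats.

11.5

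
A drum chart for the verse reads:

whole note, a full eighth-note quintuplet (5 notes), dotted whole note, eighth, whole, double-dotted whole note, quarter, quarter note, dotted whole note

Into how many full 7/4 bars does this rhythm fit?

4

One bar of 7/4 = 14 eighth notes.
Each duration in eighth notes: whole note = 8; a full eighth-note quintuplet (5 notes) (five quintuplet eighths span one half) = 4; dotted whole note = 12; eighth = 1; whole = 8; double-dotted whole note = 14; quarter = 2; quarter note = 2; dotted whole note = 12.
Altogether 8 + 4 + 12 + 1 + 8 + 14 + 2 + 2 + 12 = 63.
63 ÷ 14 = 4 complete bars with 7 left over.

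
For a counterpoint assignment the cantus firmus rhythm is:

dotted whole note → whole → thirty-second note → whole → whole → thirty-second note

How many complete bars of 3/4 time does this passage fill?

6

One bar of 3/4 = 24 thirty-second notes.
Express everything in thirty-second notes: dotted whole note = 48; whole = 32; thirty-second note = 1; whole = 32; whole = 32; thirty-second note = 1.
Sum: 48 + 32 + 1 + 32 + 32 + 1 = 146.
146 ÷ 24 = 6 complete bars with 2 left over.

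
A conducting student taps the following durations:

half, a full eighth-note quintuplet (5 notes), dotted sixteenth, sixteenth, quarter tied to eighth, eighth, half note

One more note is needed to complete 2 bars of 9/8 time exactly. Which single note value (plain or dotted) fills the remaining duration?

dotted sixteenth note

2 bars of 9/8 = 72 thirty-second notes.
Working in thirty-second notes: half = 16; a full eighth-note quintuplet (5 notes) (five quintuplet eighths span one half) = 16; dotted sixteenth = 3; sixteenth = 2; quarter tied to eighth (quarter + eighth) = 12; eighth = 4; half note = 16.
Altogether 16 + 16 + 3 + 2 + 12 + 4 + 16 = 69.
Remaining: 72 − 69 = 3 thirty-second notes, which is a dotted sixteenth note.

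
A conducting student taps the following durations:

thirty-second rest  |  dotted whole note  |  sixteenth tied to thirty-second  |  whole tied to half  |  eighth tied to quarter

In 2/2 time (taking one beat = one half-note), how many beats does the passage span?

One half-note beat = 16 thirty-second notes.
Working in thirty-second notes: thirty-second rest = 1; dotted whole note = 48; sixteenth tied to thirty-second (sixteenth + thirty-second) = 3; whole tied to half (whole + half) = 48; eighth tied to quarter (eighth + quarter) = 12.
Sum: 1 + 48 + 3 + 48 + 12 = 112.
112 ÷ 16 = 7 beats.

7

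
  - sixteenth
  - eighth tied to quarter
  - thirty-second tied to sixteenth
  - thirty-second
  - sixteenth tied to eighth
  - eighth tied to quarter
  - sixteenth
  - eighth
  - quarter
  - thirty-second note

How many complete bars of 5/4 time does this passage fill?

1

One bar of 5/4 = 40 thirty-second notes.
Convert each value to thirty-second notes: sixteenth = 2; eighth tied to quarter (eighth + quarter) = 12; thirty-second tied to sixteenth (thirty-second + sixteenth) = 3; thirty-second = 1; sixteenth tied to eighth (sixteenth + eighth) = 6; eighth tied to quarter (eighth + quarter) = 12; sixteenth = 2; eighth = 4; quarter = 8; thirty-second note = 1.
Sum: 2 + 12 + 3 + 1 + 6 + 12 + 2 + 4 + 8 + 1 = 51.
51 ÷ 40 = 1 complete bar with 11 left over.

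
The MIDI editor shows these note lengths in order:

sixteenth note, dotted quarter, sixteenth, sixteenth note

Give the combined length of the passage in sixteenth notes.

9

In sixteenth notes: sixteenth note = 1; dotted quarter = 6; sixteenth = 1; sixteenth note = 1.
Total: 1 + 6 + 1 + 1 = 9 sixteenth notes.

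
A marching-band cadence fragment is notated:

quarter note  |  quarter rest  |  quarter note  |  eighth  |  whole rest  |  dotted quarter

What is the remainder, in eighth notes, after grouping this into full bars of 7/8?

4

One bar of 7/8 = 7 eighth notes.
Express everything in eighth notes: quarter note = 2; quarter rest = 2; quarter note = 2; eighth = 1; whole rest = 8; dotted quarter = 3.
Altogether 2 + 2 + 2 + 1 + 8 + 3 = 18.
18 ÷ 7 = 2 complete bars with 4 eighth notes remaining.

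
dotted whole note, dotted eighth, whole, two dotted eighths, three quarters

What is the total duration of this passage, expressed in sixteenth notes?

61

Express everything in sixteenth notes: dotted whole note = 24; dotted eighth = 3; whole = 16; dotted eighth = 3; dotted eighth = 3; quarter = 4; quarter = 4; quarter = 4.
Adding: 24 + 3 + 16 + 3 + 3 + 4 + 4 + 4 = 61 sixteenth notes.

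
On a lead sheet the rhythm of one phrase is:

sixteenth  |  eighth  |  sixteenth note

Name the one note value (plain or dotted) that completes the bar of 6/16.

The bar of 6/16 = 6 sixteenth notes.
Working in sixteenth notes: sixteenth = 1; eighth = 2; sixteenth note = 1.
Total: 1 + 2 + 1 = 4.
Remaining: 6 − 4 = 2 sixteenth notes, which is a eighth note.

eighth note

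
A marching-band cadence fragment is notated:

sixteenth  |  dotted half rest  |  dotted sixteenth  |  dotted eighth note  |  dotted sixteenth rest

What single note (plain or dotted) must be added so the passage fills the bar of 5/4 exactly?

The bar of 5/4 = 40 thirty-second notes.
Express everything in thirty-second notes: sixteenth = 2; dotted half rest = 24; dotted sixteenth = 3; dotted eighth note = 6; dotted sixteenth rest = 3.
Sum: 2 + 24 + 3 + 6 + 3 = 38.
Remaining: 40 − 38 = 2 thirty-second notes, which is a sixteenth note.

sixteenth note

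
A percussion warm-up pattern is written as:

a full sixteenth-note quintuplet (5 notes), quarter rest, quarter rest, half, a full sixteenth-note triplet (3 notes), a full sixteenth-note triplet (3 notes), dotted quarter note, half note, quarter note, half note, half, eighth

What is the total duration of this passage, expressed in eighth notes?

Convert each value to eighth notes: a full sixteenth-note quintuplet (5 notes) (five quintuplet sixteenths span one quarter) = 2; quarter rest = 2; quarter rest = 2; half = 4; a full sixteenth-note triplet (3 notes) (three triplet sixteenths span one eighth) = 1; a full sixteenth-note triplet (3 notes) (three triplet sixteenths span one eighth) = 1; dotted quarter note = 3; half note = 4; quarter note = 2; half note = 4; half = 4; eighth = 1.
Total: 2 + 2 + 2 + 4 + 1 + 1 + 3 + 4 + 2 + 4 + 4 + 1 = 30 eighth notes.

30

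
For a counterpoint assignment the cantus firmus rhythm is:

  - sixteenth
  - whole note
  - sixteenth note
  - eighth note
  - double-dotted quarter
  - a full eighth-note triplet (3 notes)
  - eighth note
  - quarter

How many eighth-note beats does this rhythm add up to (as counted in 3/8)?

18.5

One eighth-note beat = 2 sixteenth notes.
Express everything in sixteenth notes: sixteenth = 1; whole note = 16; sixteenth note = 1; eighth note = 2; double-dotted quarter = 7; a full eighth-note triplet (3 notes) (three triplet eighths span one quarter) = 4; eighth note = 2; quarter = 4.
Sum: 1 + 16 + 1 + 2 + 7 + 4 + 2 + 4 = 37.
37 ÷ 2 = 18.5 beats.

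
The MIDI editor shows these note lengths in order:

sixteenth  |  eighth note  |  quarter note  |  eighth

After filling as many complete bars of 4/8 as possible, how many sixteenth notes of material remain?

One bar of 4/8 = 8 sixteenth notes.
In sixteenth notes: sixteenth = 1; eighth note = 2; quarter note = 4; eighth = 2.
Altogether 1 + 2 + 4 + 2 = 9.
9 ÷ 8 = 1 complete bar with 1 sixteenth note remaining.

1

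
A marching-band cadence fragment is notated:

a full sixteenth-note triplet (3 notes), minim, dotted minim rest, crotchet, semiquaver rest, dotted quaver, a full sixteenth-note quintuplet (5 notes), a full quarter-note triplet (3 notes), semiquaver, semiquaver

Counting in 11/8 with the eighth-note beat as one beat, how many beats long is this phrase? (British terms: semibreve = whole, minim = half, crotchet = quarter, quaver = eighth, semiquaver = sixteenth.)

22

One eighth-note beat = 2 sixteenth notes.
Working in sixteenth notes: a full sixteenth-note triplet (3 notes) (three triplet sixteenths span one eighth) = 2; minim = 8; dotted minim rest = 12; crotchet = 4; semiquaver rest = 1; dotted quaver = 3; a full sixteenth-note quintuplet (5 notes) (five quintuplet sixteenths span one quarter) = 4; a full quarter-note triplet (3 notes) (three triplet quarters span one half) = 8; semiquaver = 1; semiquaver = 1.
Adding: 2 + 8 + 12 + 4 + 1 + 3 + 4 + 8 + 1 + 1 = 44.
44 ÷ 2 = 22 beats.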